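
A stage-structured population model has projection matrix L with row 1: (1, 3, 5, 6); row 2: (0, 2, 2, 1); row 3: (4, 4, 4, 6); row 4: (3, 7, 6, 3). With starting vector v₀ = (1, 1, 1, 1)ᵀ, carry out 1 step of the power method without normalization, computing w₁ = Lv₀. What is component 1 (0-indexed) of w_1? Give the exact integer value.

w1 = Lv₀ = (15, 5, 18, 19)
The requested component of w1 is 5.

5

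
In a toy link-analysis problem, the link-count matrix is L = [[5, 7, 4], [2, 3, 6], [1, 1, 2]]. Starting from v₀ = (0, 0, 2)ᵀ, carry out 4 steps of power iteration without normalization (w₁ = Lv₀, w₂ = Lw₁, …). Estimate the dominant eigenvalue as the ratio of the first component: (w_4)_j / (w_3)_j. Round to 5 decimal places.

w1 = Lv₀ = (8, 12, 4)
w2 = Lw1 = (140, 76, 28)
w3 = Lw2 = (1344, 676, 272)
w4 = Lw3 = (12540, 6348, 2564)
Ratio at component: 12540 / 1344 = 9.33036

9.33036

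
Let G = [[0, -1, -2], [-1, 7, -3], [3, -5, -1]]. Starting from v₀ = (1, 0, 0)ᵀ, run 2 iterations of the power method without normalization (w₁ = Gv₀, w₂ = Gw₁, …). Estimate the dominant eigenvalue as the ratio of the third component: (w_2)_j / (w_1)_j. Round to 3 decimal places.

w1 = Gv₀ = (0, -1, 3)
w2 = Gw1 = (-5, -16, 2)
Ratio at component: 2 / 3 = 0.667

0.667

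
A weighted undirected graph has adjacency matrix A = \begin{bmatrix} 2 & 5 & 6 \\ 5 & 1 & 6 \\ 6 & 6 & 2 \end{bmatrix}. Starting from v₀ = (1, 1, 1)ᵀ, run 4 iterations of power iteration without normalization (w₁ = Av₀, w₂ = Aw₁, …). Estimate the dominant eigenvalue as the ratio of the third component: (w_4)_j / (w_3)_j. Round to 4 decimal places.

w1 = Av₀ = (2·1 + 5·1 + 6·1; 5·1 + 1·1 + 6·1; 6·1 + 6·1 + 2·1) = (13, 12, 14)
w2 = Aw1 = (2·13 + 5·12 + 6·14; 5·13 + 1·12 + 6·14; 6·13 + 6·12 + 2·14) = (170, 161, 178)
w3 = Aw2 = (2213, 2079, 2342)
w4 = Aw3 = (28873, 27196, 30436)
Ratio at component: 30436 / 2342 = 12.9957

12.9957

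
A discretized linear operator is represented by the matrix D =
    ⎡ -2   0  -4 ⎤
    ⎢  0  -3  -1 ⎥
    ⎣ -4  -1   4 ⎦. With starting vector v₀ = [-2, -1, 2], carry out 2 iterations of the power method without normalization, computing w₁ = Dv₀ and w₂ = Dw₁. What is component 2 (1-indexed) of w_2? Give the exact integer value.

w1 = Dv₀ = ((-2)·(-2) + 0·(-1) + (-4)·2; 0·(-2) + (-3)·(-1) + (-1)·2; (-4)·(-2) + (-1)·(-1) + 4·2) = (-4, 1, 17)
w2 = Dw1 = ((-2)·(-4) + 0·1 + (-4)·17; 0·(-4) + (-3)·1 + (-1)·17; (-4)·(-4) + (-1)·1 + 4·17) = (-60, -20, 83)
The requested component of w2 is -20.

-20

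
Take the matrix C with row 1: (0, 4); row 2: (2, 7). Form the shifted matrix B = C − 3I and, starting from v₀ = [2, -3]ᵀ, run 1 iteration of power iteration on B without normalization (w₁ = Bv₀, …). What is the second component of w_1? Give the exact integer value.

-8

B = C − 3I has rows (-3, 4); (2, 4)
w1 = Bv₀ = (-18, -8)
Requested component of w1: -8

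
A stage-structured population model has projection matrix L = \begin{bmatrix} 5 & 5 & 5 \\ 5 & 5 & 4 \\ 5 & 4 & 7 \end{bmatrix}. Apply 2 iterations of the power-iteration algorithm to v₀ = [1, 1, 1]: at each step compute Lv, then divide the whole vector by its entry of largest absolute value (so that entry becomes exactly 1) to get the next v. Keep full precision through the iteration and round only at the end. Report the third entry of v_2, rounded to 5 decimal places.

1.00000

Lv0 = (15.000000, 14.000000, 16.000000); divide by 16.000000 → v1 = (0.937500, 0.875000, 1.000000)
Lv1 = (14.062500, 13.062500, 15.187500); divide by 15.187500 → v2 = (0.925926, 0.860082, 1.000000)
Requested entry of v2: 243/243 = 1.00000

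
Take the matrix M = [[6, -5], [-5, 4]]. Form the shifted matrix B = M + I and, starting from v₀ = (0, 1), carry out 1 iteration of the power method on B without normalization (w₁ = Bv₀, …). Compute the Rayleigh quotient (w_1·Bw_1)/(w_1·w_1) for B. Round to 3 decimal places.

11.000

B = M + I has rows (7, -5); (-5, 5)
w1 = Bv₀ = (7·0 + (-5)·1; (-5)·0 + 5·1) = (-5, 5)
Bw1 = (-60, 50)
w1·Bw1 = 550; w1·w1 = 50; μ ≈ 550/50 = 11.000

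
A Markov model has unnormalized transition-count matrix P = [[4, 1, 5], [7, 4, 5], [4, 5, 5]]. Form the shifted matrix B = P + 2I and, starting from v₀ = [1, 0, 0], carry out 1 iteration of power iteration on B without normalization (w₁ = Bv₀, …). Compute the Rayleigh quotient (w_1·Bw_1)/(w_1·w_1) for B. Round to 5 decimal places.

14.39604

B = P + 2I has rows (6, 1, 5); (7, 6, 5); (4, 5, 7)
w1 = Bv₀ = (6, 7, 4)
Bw1 = (63, 104, 87)
w1·Bw1 = 1454; w1·w1 = 101; μ ≈ 1454/101 = 14.39604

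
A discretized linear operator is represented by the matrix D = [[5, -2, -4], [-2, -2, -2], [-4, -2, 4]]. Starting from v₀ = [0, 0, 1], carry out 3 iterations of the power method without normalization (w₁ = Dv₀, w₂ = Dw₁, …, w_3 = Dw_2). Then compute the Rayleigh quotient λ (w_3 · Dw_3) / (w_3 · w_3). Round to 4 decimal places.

8.4931

w1 = Dv₀ = (5·0 + (-2)·0 + (-4)·1; (-2)·0 + (-2)·0 + (-2)·1; (-4)·0 + (-2)·0 + 4·1) = (-4, -2, 4)
w2 = Dw1 = (5·(-4) + (-2)·(-2) + (-4)·4; (-2)·(-4) + (-2)·(-2) + (-2)·4; (-4)·(-4) + (-2)·(-2) + 4·4) = (-32, 4, 36)
w3 = Dw2 = (-312, -16, 264)
Dw3 = (-2584, 128, 2336)
w3·Dw3 = (-312)·(-2584) + (-16)·128 + 264·2336 = 1420864; w3·w3 = (-312)·(-312) + (-16)·(-16) + 264·264 = 167296
λ ≈ 1420864/167296 = 8.4931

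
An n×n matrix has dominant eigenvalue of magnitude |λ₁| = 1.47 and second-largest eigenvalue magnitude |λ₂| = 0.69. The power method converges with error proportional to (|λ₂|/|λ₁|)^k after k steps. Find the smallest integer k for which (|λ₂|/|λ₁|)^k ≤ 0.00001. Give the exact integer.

16

|λ₂/λ₁| = 0.69/1.47 = 0.46939
Need k ≥ ln(0.00001) / ln(0.46939) = -11.5129 / -0.7563 ≈ 15.222
Smallest integer k satisfying the bound: 16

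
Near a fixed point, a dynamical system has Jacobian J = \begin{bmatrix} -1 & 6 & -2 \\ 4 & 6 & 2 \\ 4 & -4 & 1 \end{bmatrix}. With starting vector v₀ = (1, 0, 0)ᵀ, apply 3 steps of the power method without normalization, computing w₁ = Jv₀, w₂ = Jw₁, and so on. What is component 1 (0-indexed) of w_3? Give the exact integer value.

w1 = Jv₀ = (-1, 4, 4)
w2 = Jw1 = (17, 28, -16)
w3 = Jw2 = (183, 204, -60)
The requested component of w3 is 204.

204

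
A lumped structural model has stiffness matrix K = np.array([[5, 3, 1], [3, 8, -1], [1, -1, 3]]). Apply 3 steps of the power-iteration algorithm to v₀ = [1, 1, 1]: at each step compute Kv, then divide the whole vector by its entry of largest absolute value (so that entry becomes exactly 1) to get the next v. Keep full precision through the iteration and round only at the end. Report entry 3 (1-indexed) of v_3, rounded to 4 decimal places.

-0.0019

Kv0 = (9.00000, 10.00000, 3.00000); divide by 10.00000 → v1 = (0.90000, 1.00000, 0.30000)
Kv1 = (7.80000, 10.40000, 0.80000); divide by 10.40000 → v2 = (0.75000, 1.00000, 0.07692)
Kv2 = (6.82692, 10.17308, -0.01923); divide by 10.17308 → v3 = (0.67108, 1.00000, -0.00189)
Requested entry of v3: -2/1058 = -0.0019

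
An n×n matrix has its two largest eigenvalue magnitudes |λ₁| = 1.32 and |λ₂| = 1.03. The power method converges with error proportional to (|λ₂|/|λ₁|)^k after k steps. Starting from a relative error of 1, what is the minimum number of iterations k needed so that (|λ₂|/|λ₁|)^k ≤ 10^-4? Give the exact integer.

|λ₂/λ₁| = 1.03/1.32 = 0.78030
Need k ≥ ln(10^-4) / ln(0.78030) = -9.2103 / -0.2481 ≈ 37.128
Smallest integer k satisfying the bound: 38

38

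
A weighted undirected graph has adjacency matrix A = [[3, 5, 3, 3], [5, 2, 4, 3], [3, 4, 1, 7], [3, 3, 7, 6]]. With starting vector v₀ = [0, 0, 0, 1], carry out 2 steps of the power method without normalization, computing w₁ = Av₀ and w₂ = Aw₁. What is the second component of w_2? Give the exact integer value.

67

w1 = Av₀ = (3, 3, 7, 6)
w2 = Aw1 = (63, 67, 70, 103)
The requested component of w2 is 67.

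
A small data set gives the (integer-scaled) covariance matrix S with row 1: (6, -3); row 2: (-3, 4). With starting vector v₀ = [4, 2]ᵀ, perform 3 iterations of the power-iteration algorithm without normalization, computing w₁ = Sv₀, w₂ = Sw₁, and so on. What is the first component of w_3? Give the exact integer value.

w1 = Sv₀ = (6·4 + (-3)·2; (-3)·4 + 4·2) = (18, -4)
w2 = Sw1 = (6·18 + (-3)·(-4); (-3)·18 + 4·(-4)) = (120, -70)
w3 = Sw2 = (930, -640)
The requested component of w3 is 930.

930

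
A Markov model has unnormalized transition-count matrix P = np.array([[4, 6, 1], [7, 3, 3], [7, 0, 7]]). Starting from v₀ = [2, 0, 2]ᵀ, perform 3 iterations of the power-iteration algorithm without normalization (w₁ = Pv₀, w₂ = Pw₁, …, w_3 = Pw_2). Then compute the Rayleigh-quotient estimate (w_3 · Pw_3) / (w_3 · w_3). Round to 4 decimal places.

w1 = Pv₀ = (10, 20, 28)
w2 = Pw1 = (188, 214, 266)
w3 = Pw2 = (2302, 2756, 3178)
Pw3 = (28922, 33916, 38360)
w3·Pw3 = 2302·28922 + 2756·33916 + 3178·38360 = 281959020; w3·w3 = 2302·2302 + 2756·2756 + 3178·3178 = 22994424
λ ≈ 281959020/22994424 = 12.2621

12.2621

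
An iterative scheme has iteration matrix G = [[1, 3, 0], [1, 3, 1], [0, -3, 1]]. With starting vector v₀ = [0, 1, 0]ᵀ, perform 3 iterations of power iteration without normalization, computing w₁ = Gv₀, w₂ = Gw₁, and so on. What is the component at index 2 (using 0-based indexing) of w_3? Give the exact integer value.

w1 = Gv₀ = (1·0 + 3·1 + 0·0; 1·0 + 3·1 + 1·0; 0·0 + (-3)·1 + 1·0) = (3, 3, -3)
w2 = Gw1 = (1·3 + 3·3 + 0·(-3); 1·3 + 3·3 + 1·(-3); 0·3 + (-3)·3 + 1·(-3)) = (12, 9, -12)
w3 = Gw2 = (39, 27, -39)
The requested component of w3 is -39.

-39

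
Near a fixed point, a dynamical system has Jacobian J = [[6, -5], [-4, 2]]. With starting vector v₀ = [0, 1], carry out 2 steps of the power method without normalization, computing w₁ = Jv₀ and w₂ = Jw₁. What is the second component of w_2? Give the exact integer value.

24

w1 = Jv₀ = (6·0 + (-5)·1; (-4)·0 + 2·1) = (-5, 2)
w2 = Jw1 = (6·(-5) + (-5)·2; (-4)·(-5) + 2·2) = (-40, 24)
The requested component of w2 is 24.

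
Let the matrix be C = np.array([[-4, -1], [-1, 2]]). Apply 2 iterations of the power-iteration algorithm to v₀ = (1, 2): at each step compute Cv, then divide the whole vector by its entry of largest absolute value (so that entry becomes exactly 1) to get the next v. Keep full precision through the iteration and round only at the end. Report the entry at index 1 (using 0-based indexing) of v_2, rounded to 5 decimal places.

0.57143

Cv0 = (-6.000000, 3.000000); divide by -6.000000 → v1 = (1.000000, -0.500000)
Cv1 = (-3.500000, -2.000000); divide by -3.500000 → v2 = (1.000000, 0.571429)
Requested entry of v2: 12/21 = 0.57143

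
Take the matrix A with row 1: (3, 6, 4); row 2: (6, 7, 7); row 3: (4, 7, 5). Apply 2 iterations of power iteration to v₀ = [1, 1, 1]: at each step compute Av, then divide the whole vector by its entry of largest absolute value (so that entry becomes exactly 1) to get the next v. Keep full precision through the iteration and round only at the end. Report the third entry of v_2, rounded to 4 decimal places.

Av0 = (13.00000, 20.00000, 16.00000); divide by 20.00000 → v1 = (0.65000, 1.00000, 0.80000)
Av1 = (11.15000, 16.50000, 13.60000); divide by 16.50000 → v2 = (0.67576, 1.00000, 0.82424)
Requested entry of v2: 272/330 = 0.8242

0.8242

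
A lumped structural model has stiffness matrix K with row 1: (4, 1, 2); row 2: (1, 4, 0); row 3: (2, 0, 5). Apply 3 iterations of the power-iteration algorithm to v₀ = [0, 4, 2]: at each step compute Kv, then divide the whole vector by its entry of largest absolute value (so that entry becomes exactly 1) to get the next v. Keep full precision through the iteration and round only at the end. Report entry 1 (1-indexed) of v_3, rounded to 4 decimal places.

Kv0 = (8.00000, 16.00000, 10.00000); divide by 16.00000 → v1 = (0.50000, 1.00000, 0.62500)
Kv1 = (4.25000, 4.50000, 4.12500); divide by 4.50000 → v2 = (0.94444, 1.00000, 0.91667)
Kv2 = (6.61111, 4.94444, 6.47222); divide by 6.61111 → v3 = (1.00000, 0.74790, 0.97899)
Requested entry of v3: 476/476 = 1.0000

1.0000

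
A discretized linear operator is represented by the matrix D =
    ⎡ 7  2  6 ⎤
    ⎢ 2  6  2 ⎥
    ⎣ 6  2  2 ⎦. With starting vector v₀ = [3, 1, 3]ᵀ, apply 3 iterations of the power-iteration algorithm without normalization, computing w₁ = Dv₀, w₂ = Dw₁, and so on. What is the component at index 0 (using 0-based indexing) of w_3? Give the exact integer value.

5841

w1 = Dv₀ = (41, 18, 26)
w2 = Dw1 = (479, 242, 334)
w3 = Dw2 = (5841, 3078, 4026)
The requested component of w3 is 5841.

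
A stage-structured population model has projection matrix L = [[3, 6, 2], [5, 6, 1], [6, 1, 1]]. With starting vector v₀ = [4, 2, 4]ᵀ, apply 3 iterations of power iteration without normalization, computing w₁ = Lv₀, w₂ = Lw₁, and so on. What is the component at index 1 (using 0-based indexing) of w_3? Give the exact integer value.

w1 = Lv₀ = (3·4 + 6·2 + 2·4; 5·4 + 6·2 + 1·4; 6·4 + 1·2 + 1·4) = (32, 36, 30)
w2 = Lw1 = (3·32 + 6·36 + 2·30; 5·32 + 6·36 + 1·30; 6·32 + 1·36 + 1·30) = (372, 406, 258)
w3 = Lw2 = (4068, 4554, 2896)
The requested component of w3 is 4554.

4554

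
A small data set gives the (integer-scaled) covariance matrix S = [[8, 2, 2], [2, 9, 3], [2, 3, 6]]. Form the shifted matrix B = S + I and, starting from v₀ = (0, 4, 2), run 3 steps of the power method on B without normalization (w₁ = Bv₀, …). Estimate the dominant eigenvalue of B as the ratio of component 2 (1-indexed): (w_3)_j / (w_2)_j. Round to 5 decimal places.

B = S + I has rows (9, 2, 2); (2, 10, 3); (2, 3, 7)
w1 = Bv₀ = (12, 46, 26)
w2 = Bw1 = (252, 562, 344)
w3 = Bw2 = (4080, 7156, 4598)
Ratio: 7156/562 = 12.73310

μ ≈ 12.73310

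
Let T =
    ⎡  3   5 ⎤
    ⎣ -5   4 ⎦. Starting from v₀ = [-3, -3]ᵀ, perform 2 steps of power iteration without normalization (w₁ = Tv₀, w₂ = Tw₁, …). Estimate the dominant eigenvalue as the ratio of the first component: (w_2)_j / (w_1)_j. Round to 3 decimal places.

w1 = Tv₀ = (3·(-3) + 5·(-3); (-5)·(-3) + 4·(-3)) = (-24, 3)
w2 = Tw1 = (3·(-24) + 5·3; (-5)·(-24) + 4·3) = (-57, 132)
Ratio at component: -57 / -24 = 2.375

λ ≈ 2.375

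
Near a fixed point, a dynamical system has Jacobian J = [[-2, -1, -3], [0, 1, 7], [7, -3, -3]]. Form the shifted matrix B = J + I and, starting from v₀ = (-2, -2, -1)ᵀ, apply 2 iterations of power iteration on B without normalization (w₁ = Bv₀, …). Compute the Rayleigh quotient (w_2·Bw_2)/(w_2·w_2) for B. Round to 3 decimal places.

B = J + I has rows (-1, -1, -3); (0, 2, 7); (7, -3, -2)
w1 = Bv₀ = ((-1)·(-2) + (-1)·(-2) + (-3)·(-1); 0·(-2) + 2·(-2) + 7·(-1); 7·(-2) + (-3)·(-2) + (-2)·(-1)) = (7, -11, -6)
w2 = Bw1 = ((-1)·7 + (-1)·(-11) + (-3)·(-6); 0·7 + 2·(-11) + 7·(-6); 7·7 + (-3)·(-11) + (-2)·(-6)) = (22, -64, 94)
Bw2 = (-240, 530, 158)
w2·Bw2 = -24348; w2·w2 = 13416; μ ≈ -24348/13416 = -1.815

-1.815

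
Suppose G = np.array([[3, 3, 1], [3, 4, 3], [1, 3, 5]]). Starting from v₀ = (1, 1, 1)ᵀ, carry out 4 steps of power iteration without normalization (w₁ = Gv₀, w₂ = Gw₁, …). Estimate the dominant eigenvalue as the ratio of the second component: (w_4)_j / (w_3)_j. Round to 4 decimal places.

8.8586

w1 = Gv₀ = (3·1 + 3·1 + 1·1; 3·1 + 4·1 + 3·1; 1·1 + 3·1 + 5·1) = (7, 10, 9)
w2 = Gw1 = (3·7 + 3·10 + 1·9; 3·7 + 4·10 + 3·9; 1·7 + 3·10 + 5·9) = (60, 88, 82)
w3 = Gw2 = (526, 778, 734)
w4 = Gw3 = (4646, 6892, 6530)
Ratio at component: 6892 / 778 = 8.8586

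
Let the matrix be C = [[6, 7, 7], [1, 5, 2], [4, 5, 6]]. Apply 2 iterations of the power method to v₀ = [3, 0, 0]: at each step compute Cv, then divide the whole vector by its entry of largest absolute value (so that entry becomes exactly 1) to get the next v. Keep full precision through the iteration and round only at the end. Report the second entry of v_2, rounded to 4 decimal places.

Cv0 = (18.00000, 3.00000, 12.00000); divide by 18.00000 → v1 = (1.00000, 0.16667, 0.66667)
Cv1 = (11.83333, 3.16667, 8.83333); divide by 11.83333 → v2 = (1.00000, 0.26761, 0.74648)
Requested entry of v2: 57/213 = 0.2676

0.2676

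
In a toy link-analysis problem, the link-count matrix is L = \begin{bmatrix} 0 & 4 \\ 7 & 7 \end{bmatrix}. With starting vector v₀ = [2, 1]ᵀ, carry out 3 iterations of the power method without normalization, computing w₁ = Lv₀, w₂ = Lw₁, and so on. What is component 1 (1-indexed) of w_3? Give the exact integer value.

700

w1 = Lv₀ = (4, 21)
w2 = Lw1 = (84, 175)
w3 = Lw2 = (700, 1813)
The requested component of w3 is 700.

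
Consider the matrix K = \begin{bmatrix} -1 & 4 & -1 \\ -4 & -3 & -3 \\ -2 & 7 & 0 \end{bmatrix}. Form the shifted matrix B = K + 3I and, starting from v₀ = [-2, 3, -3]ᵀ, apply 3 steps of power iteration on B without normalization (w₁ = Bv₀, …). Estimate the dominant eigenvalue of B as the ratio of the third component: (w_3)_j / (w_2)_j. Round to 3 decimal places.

B = K + 3I has rows (2, 4, -1); (-4, 0, -3); (-2, 7, 3)
w1 = Bv₀ = (2·(-2) + 4·3 + (-1)·(-3); (-4)·(-2) + 0·3 + (-3)·(-3); (-2)·(-2) + 7·3 + 3·(-3)) = (11, 17, 16)
w2 = Bw1 = (2·11 + 4·17 + (-1)·16; (-4)·11 + 0·17 + (-3)·16; (-2)·11 + 7·17 + 3·16) = (74, -92, 145)
w3 = Bw2 = (-365, -731, -357)
Ratio: -357/145 = -2.462

μ ≈ -2.462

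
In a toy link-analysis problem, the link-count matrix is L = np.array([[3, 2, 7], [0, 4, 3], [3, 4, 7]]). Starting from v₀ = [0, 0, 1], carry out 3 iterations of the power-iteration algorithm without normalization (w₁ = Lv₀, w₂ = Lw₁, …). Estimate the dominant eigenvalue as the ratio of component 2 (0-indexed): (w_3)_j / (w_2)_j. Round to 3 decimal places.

11.390

w1 = Lv₀ = (3·0 + 2·0 + 7·1; 0·0 + 4·0 + 3·1; 3·0 + 4·0 + 7·1) = (7, 3, 7)
w2 = Lw1 = (3·7 + 2·3 + 7·7; 0·7 + 4·3 + 3·7; 3·7 + 4·3 + 7·7) = (76, 33, 82)
w3 = Lw2 = (868, 378, 934)
Ratio at component: 934 / 82 = 11.390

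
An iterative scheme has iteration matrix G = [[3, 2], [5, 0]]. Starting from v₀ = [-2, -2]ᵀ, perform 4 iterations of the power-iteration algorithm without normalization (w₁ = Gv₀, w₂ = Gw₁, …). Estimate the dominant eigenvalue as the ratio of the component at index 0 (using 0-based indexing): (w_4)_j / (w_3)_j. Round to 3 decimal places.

λ ≈ 5.000

w1 = Gv₀ = (3·(-2) + 2·(-2); 5·(-2) + 0·(-2)) = (-10, -10)
w2 = Gw1 = (3·(-10) + 2·(-10); 5·(-10) + 0·(-10)) = (-50, -50)
w3 = Gw2 = (-250, -250)
w4 = Gw3 = (-1250, -1250)
Ratio at component: -1250 / -250 = 5.000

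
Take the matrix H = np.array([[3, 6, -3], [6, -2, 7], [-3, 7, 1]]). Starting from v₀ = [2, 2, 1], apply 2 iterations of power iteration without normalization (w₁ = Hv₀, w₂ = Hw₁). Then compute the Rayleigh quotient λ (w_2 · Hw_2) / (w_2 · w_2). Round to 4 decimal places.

w1 = Hv₀ = (3·2 + 6·2 + (-3)·1; 6·2 + (-2)·2 + 7·1; (-3)·2 + 7·2 + 1·1) = (15, 15, 9)
w2 = Hw1 = (3·15 + 6·15 + (-3)·9; 6·15 + (-2)·15 + 7·9; (-3)·15 + 7·15 + 1·9) = (108, 123, 69)
Hw2 = (855, 885, 606)
w2·Hw2 = 108·855 + 123·885 + 69·606 = 243009; w2·w2 = 108·108 + 123·123 + 69·69 = 31554
λ ≈ 243009/31554 = 7.7014

λ ≈ 7.7014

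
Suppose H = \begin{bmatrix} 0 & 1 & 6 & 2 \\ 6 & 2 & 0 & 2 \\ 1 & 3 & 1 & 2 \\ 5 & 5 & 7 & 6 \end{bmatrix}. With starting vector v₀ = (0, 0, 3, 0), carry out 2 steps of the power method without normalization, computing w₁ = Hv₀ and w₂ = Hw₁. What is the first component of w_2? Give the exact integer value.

60

w1 = Hv₀ = (18, 0, 3, 21)
w2 = Hw1 = (60, 150, 63, 237)
The requested component of w2 is 60.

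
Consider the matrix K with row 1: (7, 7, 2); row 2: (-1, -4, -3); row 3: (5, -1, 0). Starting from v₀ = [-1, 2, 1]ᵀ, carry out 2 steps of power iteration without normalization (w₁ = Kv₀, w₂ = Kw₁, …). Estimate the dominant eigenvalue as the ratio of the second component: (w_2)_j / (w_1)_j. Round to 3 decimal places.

w1 = Kv₀ = (7·(-1) + 7·2 + 2·1; (-1)·(-1) + (-4)·2 + (-3)·1; 5·(-1) + (-1)·2 + 0·1) = (9, -10, -7)
w2 = Kw1 = (7·9 + 7·(-10) + 2·(-7); (-1)·9 + (-4)·(-10) + (-3)·(-7); 5·9 + (-1)·(-10) + 0·(-7)) = (-21, 52, 55)
Ratio at component: 52 / -10 = -5.200

-5.200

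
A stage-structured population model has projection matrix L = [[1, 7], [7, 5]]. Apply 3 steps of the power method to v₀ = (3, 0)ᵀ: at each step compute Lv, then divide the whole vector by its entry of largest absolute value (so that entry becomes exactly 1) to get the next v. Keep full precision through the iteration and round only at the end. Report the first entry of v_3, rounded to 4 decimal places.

0.6143

Lv0 = (3.00000, 21.00000); divide by 21.00000 → v1 = (0.14286, 1.00000)
Lv1 = (7.14286, 6.00000); divide by 7.14286 → v2 = (1.00000, 0.84000)
Lv2 = (6.88000, 11.20000); divide by 11.20000 → v3 = (0.61429, 1.00000)
Requested entry of v3: 1032/1680 = 0.6143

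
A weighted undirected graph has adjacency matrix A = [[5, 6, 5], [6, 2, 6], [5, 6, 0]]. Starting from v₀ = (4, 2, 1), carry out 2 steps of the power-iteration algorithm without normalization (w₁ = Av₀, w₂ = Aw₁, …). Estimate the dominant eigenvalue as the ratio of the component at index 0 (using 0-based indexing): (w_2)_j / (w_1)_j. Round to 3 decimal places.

14.838

w1 = Av₀ = (5·4 + 6·2 + 5·1; 6·4 + 2·2 + 6·1; 5·4 + 6·2 + 0·1) = (37, 34, 32)
w2 = Aw1 = (5·37 + 6·34 + 5·32; 6·37 + 2·34 + 6·32; 5·37 + 6·34 + 0·32) = (549, 482, 389)
Ratio at component: 549 / 37 = 14.838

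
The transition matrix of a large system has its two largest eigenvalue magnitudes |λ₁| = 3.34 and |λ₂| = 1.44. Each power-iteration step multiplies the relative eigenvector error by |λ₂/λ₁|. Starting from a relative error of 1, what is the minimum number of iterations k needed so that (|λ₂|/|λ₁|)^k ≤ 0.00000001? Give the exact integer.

|λ₂/λ₁| = 1.44/3.34 = 0.43114
Need k ≥ ln(0.00000001) / ln(0.43114) = -18.4207 / -0.8413 ≈ 21.895
Smallest integer k satisfying the bound: 22

22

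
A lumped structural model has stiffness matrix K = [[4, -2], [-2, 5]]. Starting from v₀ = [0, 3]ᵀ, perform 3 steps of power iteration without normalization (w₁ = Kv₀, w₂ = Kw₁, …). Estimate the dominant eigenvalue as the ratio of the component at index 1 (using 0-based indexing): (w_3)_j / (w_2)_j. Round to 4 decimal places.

w1 = Kv₀ = (4·0 + (-2)·3; (-2)·0 + 5·3) = (-6, 15)
w2 = Kw1 = (4·(-6) + (-2)·15; (-2)·(-6) + 5·15) = (-54, 87)
w3 = Kw2 = (-390, 543)
Ratio at component: 543 / 87 = 6.2414

6.2414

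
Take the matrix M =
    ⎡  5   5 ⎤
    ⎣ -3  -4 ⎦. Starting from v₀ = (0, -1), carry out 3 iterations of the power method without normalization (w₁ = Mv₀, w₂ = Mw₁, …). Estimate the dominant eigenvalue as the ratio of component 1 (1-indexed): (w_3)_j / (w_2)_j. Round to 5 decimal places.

w1 = Mv₀ = (5·0 + 5·(-1); (-3)·0 + (-4)·(-1)) = (-5, 4)
w2 = Mw1 = (5·(-5) + 5·4; (-3)·(-5) + (-4)·4) = (-5, -1)
w3 = Mw2 = (-30, 19)
Ratio at component: -30 / -5 = 6.00000

6.00000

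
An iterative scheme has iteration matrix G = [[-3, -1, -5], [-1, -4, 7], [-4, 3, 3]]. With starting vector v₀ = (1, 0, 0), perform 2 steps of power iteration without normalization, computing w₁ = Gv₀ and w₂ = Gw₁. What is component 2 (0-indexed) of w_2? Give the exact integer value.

-3

w1 = Gv₀ = ((-3)·1 + (-1)·0 + (-5)·0; (-1)·1 + (-4)·0 + 7·0; (-4)·1 + 3·0 + 3·0) = (-3, -1, -4)
w2 = Gw1 = ((-3)·(-3) + (-1)·(-1) + (-5)·(-4); (-1)·(-3) + (-4)·(-1) + 7·(-4); (-4)·(-3) + 3·(-1) + 3·(-4)) = (30, -21, -3)
The requested component of w2 is -3.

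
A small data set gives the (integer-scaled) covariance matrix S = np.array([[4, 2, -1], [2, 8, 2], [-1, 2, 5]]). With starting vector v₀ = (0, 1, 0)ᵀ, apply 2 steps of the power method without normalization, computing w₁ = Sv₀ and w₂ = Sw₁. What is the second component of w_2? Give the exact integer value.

w1 = Sv₀ = (2, 8, 2)
w2 = Sw1 = (22, 72, 24)
The requested component of w2 is 72.

72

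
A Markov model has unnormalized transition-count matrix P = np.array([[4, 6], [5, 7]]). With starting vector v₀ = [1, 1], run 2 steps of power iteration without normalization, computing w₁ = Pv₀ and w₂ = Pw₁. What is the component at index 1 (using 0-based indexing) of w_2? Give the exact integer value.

134

w1 = Pv₀ = (4·1 + 6·1; 5·1 + 7·1) = (10, 12)
w2 = Pw1 = (4·10 + 6·12; 5·10 + 7·12) = (112, 134)
The requested component of w2 is 134.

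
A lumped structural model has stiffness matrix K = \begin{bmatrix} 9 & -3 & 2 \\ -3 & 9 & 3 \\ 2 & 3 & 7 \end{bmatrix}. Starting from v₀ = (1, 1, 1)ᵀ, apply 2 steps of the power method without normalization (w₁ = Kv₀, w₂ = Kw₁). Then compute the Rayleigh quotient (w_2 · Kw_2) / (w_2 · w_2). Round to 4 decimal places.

w1 = Kv₀ = (9·1 + (-3)·1 + 2·1; (-3)·1 + 9·1 + 3·1; 2·1 + 3·1 + 7·1) = (8, 9, 12)
w2 = Kw1 = (9·8 + (-3)·9 + 2·12; (-3)·8 + 9·9 + 3·12; 2·8 + 3·9 + 7·12) = (69, 93, 127)
Kw2 = (596, 1011, 1306)
w2·Kw2 = 69·596 + 93·1011 + 127·1306 = 301009; w2·w2 = 69·69 + 93·93 + 127·127 = 29539
λ ≈ 301009/29539 = 10.1902

10.1902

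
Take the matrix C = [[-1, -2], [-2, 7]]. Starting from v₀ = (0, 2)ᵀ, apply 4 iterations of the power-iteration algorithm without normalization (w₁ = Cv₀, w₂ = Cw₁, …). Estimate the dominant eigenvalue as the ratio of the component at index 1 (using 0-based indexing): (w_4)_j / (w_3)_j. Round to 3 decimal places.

w1 = Cv₀ = (-4, 14)
w2 = Cw1 = (-24, 106)
w3 = Cw2 = (-188, 790)
w4 = Cw3 = (-1392, 5906)
Ratio at component: 5906 / 790 = 7.476

7.476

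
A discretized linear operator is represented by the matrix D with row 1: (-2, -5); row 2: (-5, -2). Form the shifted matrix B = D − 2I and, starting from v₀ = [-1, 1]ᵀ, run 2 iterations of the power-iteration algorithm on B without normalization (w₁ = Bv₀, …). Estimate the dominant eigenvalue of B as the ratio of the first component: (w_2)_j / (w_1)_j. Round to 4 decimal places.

1.0000

B = D − 2I has rows (-4, -5); (-5, -4)
w1 = Bv₀ = ((-4)·(-1) + (-5)·1; (-5)·(-1) + (-4)·1) = (-1, 1)
w2 = Bw1 = ((-4)·(-1) + (-5)·1; (-5)·(-1) + (-4)·1) = (-1, 1)
Ratio: -1/-1 = 1.0000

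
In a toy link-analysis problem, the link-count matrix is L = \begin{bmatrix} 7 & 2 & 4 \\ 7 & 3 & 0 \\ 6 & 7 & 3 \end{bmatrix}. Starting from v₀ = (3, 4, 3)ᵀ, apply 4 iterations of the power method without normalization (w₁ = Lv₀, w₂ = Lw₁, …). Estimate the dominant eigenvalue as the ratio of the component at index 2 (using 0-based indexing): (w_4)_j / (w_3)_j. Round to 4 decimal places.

w1 = Lv₀ = (7·3 + 2·4 + 4·3; 7·3 + 3·4 + 0·3; 6·3 + 7·4 + 3·3) = (41, 33, 55)
w2 = Lw1 = (7·41 + 2·33 + 4·55; 7·41 + 3·33 + 0·55; 6·41 + 7·33 + 3·55) = (573, 386, 642)
w3 = Lw2 = (7351, 5169, 8066)
w4 = Lw3 = (94059, 66964, 104487)
Ratio at component: 104487 / 8066 = 12.9540

12.9540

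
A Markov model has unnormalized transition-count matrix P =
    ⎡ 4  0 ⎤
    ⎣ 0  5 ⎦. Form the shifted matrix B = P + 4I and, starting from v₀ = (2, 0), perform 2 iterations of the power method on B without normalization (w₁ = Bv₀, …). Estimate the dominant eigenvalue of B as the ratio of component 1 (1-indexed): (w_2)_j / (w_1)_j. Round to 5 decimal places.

8.00000

B = P + 4I has rows (8, 0); (0, 9)
w1 = Bv₀ = (8·2 + 0·0; 0·2 + 9·0) = (16, 0)
w2 = Bw1 = (8·16 + 0·0; 0·16 + 9·0) = (128, 0)
Ratio: 128/16 = 8.00000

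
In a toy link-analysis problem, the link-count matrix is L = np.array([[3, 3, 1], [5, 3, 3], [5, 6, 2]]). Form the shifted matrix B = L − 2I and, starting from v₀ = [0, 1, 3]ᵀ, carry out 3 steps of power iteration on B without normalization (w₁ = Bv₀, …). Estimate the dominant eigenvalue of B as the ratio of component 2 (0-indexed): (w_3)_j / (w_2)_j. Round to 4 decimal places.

B = L − 2I has rows (1, 3, 1); (5, 1, 3); (5, 6, 0)
w1 = Bv₀ = (6, 10, 6)
w2 = Bw1 = (42, 58, 90)
w3 = Bw2 = (306, 538, 558)
Ratio: 558/90 = 6.2000

6.2000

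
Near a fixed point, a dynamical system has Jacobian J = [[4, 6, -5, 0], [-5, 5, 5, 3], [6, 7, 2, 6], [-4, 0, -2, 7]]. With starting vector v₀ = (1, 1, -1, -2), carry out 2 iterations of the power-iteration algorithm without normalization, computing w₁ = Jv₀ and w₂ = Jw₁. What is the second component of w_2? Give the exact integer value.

w1 = Jv₀ = (15, -11, -1, -16)
w2 = Jw1 = (-1, -183, -85, -170)
The requested component of w2 is -183.

-183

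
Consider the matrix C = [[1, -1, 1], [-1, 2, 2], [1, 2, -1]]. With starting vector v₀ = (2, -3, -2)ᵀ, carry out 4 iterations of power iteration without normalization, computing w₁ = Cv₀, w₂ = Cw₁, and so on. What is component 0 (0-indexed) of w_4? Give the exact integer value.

w1 = Cv₀ = (1·2 + (-1)·(-3) + 1·(-2); (-1)·2 + 2·(-3) + 2·(-2); 1·2 + 2·(-3) + (-1)·(-2)) = (3, -12, -2)
w2 = Cw1 = (1·3 + (-1)·(-12) + 1·(-2); (-1)·3 + 2·(-12) + 2·(-2); 1·3 + 2·(-12) + (-1)·(-2)) = (13, -31, -19)
w3 = Cw2 = (25, -113, -30)
w4 = Cw3 = (108, -311, -171)
The requested component of w4 is 108.

108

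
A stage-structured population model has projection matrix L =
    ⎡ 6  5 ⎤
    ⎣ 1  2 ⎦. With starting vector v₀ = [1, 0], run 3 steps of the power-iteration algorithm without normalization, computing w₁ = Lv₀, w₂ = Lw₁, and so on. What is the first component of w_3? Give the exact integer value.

286

w1 = Lv₀ = (6, 1)
w2 = Lw1 = (41, 8)
w3 = Lw2 = (286, 57)
The requested component of w3 is 286.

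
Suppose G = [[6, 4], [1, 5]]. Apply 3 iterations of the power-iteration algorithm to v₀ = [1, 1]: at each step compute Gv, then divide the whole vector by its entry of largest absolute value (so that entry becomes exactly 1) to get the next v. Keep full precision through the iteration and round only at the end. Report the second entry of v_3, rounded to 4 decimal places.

Gv0 = (10.00000, 6.00000); divide by 10.00000 → v1 = (1.00000, 0.60000)
Gv1 = (8.40000, 4.00000); divide by 8.40000 → v2 = (1.00000, 0.47619)
Gv2 = (7.90476, 3.38095); divide by 7.90476 → v3 = (1.00000, 0.42771)
Requested entry of v3: 284/664 = 0.4277

0.4277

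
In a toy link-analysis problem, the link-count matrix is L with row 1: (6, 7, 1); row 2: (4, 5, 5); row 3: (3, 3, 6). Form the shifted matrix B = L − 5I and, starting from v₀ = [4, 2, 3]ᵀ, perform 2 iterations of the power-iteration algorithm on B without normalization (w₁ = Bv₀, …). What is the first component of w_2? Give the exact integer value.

B = L − 5I has rows (1, 7, 1); (4, 0, 5); (3, 3, 1)
w1 = Bv₀ = (1·4 + 7·2 + 1·3; 4·4 + 0·2 + 5·3; 3·4 + 3·2 + 1·3) = (21, 31, 21)
w2 = Bw1 = (1·21 + 7·31 + 1·21; 4·21 + 0·31 + 5·21; 3·21 + 3·31 + 1·21) = (259, 189, 177)
Requested component of w2: 259

259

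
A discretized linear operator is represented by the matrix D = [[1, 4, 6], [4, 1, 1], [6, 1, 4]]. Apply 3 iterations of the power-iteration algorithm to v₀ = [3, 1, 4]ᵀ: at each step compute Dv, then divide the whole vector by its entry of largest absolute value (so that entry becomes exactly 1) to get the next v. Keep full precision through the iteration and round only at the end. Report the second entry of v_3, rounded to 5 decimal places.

0.51587

Dv0 = (31.000000, 17.000000, 35.000000); divide by 35.000000 → v1 = (0.885714, 0.485714, 1.000000)
Dv1 = (8.828571, 5.028571, 9.800000); divide by 9.800000 → v2 = (0.900875, 0.513120, 1.000000)
Dv2 = (8.953353, 5.116618, 9.918367); divide by 9.918367 → v3 = (0.902704, 0.515873, 1.000000)
Requested entry of v3: 1755/3402 = 0.51587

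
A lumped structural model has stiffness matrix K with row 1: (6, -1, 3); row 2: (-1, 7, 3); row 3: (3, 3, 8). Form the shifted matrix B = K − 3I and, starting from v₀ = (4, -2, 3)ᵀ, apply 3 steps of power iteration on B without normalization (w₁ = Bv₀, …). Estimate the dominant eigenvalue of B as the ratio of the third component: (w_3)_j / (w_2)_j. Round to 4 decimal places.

μ ≈ 7.9636

B = K − 3I has rows (3, -1, 3); (-1, 4, 3); (3, 3, 5)
w1 = Bv₀ = (3·4 + (-1)·(-2) + 3·3; (-1)·4 + 4·(-2) + 3·3; 3·4 + 3·(-2) + 5·3) = (23, -3, 21)
w2 = Bw1 = (3·23 + (-1)·(-3) + 3·21; (-1)·23 + 4·(-3) + 3·21; 3·23 + 3·(-3) + 5·21) = (135, 28, 165)
w3 = Bw2 = (872, 472, 1314)
Ratio: 1314/165 = 7.9636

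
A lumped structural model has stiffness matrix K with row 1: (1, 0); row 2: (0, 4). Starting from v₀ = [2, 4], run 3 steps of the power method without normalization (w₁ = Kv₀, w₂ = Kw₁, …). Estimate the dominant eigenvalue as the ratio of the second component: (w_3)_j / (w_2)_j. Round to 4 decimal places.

λ ≈ 4.0000

w1 = Kv₀ = (2, 16)
w2 = Kw1 = (2, 64)
w3 = Kw2 = (2, 256)
Ratio at component: 256 / 64 = 4.0000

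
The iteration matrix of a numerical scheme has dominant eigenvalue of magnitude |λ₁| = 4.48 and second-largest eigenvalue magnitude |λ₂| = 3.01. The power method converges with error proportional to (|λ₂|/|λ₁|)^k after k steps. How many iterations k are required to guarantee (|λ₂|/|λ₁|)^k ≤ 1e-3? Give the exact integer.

18

|λ₂/λ₁| = 3.01/4.48 = 0.67188
Need k ≥ ln(1e-3) / ln(0.67188) = -6.9078 / -0.3977 ≈ 17.370
Smallest integer k satisfying the bound: 18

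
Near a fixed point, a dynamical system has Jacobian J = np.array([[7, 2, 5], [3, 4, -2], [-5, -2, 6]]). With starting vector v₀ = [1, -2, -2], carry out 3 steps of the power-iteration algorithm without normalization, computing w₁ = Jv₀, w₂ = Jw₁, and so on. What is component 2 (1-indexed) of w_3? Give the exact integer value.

w1 = Jv₀ = (-7, -1, -13)
w2 = Jw1 = (-116, 1, -41)
w3 = Jw2 = (-1015, -262, 332)
The requested component of w3 is -262.

-262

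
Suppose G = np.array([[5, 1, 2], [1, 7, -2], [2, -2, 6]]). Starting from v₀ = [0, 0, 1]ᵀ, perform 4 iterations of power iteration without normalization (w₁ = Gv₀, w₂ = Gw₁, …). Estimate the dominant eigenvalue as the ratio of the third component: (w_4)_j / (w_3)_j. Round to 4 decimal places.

λ ≈ 8.2727

w1 = Gv₀ = (2, -2, 6)
w2 = Gw1 = (20, -24, 44)
w3 = Gw2 = (164, -236, 352)
w4 = Gw3 = (1288, -2192, 2912)
Ratio at component: 2912 / 352 = 8.2727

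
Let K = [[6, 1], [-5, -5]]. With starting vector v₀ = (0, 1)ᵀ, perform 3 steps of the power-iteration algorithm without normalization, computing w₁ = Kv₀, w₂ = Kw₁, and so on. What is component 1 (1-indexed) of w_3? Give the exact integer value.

w1 = Kv₀ = (6·0 + 1·1; (-5)·0 + (-5)·1) = (1, -5)
w2 = Kw1 = (6·1 + 1·(-5); (-5)·1 + (-5)·(-5)) = (1, 20)
w3 = Kw2 = (26, -105)
The requested component of w3 is 26.

26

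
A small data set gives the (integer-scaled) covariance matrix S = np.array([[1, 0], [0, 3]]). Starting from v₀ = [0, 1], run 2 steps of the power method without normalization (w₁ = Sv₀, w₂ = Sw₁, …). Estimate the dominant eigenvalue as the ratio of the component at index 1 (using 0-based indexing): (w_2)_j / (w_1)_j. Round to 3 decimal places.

w1 = Sv₀ = (0, 3)
w2 = Sw1 = (0, 9)
Ratio at component: 9 / 3 = 3.000

3.000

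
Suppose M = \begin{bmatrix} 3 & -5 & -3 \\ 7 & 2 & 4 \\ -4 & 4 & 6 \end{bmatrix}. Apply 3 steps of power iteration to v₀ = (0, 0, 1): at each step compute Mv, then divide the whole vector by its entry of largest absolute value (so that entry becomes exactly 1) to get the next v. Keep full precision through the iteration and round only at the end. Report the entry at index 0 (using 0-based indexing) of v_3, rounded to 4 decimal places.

-0.6299

Mv0 = (-3.00000, 4.00000, 6.00000); divide by 6.00000 → v1 = (-0.50000, 0.66667, 1.00000)
Mv1 = (-7.83333, 1.83333, 10.66667); divide by 10.66667 → v2 = (-0.73438, 0.17188, 1.00000)
Mv2 = (-6.06250, -0.79688, 9.62500); divide by 9.62500 → v3 = (-0.62987, -0.08279, 1.00000)
Requested entry of v3: -388/616 = -0.6299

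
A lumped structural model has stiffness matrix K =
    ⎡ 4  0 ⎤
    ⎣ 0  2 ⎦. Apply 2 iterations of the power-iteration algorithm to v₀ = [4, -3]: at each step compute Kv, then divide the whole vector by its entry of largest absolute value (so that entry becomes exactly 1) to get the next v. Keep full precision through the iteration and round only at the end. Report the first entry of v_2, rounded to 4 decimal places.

Kv0 = (16.00000, -6.00000); divide by 16.00000 → v1 = (1.00000, -0.37500)
Kv1 = (4.00000, -0.75000); divide by 4.00000 → v2 = (1.00000, -0.18750)
Requested entry of v2: 64/64 = 1.0000

1.0000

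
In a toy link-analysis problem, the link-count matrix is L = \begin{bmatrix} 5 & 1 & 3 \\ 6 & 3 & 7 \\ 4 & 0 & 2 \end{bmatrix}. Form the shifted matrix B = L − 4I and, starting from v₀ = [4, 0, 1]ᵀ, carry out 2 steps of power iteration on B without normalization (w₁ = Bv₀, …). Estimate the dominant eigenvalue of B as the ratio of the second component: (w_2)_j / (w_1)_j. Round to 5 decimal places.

μ ≈ 3.51613

B = L − 4I has rows (1, 1, 3); (6, -1, 7); (4, 0, -2)
w1 = Bv₀ = (7, 31, 14)
w2 = Bw1 = (80, 109, 0)
Ratio: 109/31 = 3.51613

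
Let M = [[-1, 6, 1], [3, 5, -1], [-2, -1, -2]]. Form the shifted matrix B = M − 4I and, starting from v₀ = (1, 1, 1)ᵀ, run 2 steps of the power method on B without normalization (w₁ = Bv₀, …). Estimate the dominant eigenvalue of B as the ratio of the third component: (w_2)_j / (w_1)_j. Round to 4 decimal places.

B = M − 4I has rows (-5, 6, 1); (3, 1, -1); (-2, -1, -6)
w1 = Bv₀ = ((-5)·1 + 6·1 + 1·1; 3·1 + 1·1 + (-1)·1; (-2)·1 + (-1)·1 + (-6)·1) = (2, 3, -9)
w2 = Bw1 = ((-5)·2 + 6·3 + 1·(-9); 3·2 + 1·3 + (-1)·(-9); (-2)·2 + (-1)·3 + (-6)·(-9)) = (-1, 18, 47)
Ratio: 47/-9 = -5.2222

-5.2222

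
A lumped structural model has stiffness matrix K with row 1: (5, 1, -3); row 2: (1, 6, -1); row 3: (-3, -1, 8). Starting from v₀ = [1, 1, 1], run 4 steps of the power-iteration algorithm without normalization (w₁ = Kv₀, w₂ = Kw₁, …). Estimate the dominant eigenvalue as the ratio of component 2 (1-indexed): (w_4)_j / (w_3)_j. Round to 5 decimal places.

5.77723

w1 = Kv₀ = (3, 6, 4)
w2 = Kw1 = (9, 35, 17)
w3 = Kw2 = (29, 202, 74)
w4 = Kw3 = (125, 1167, 303)
Ratio at component: 1167 / 202 = 5.77723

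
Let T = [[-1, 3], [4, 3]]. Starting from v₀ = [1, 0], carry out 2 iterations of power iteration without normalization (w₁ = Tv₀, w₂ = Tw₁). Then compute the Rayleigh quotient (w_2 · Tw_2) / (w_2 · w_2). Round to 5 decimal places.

λ ≈ 3.22318

w1 = Tv₀ = (-1, 4)
w2 = Tw1 = (13, 8)
Tw2 = (11, 76)
w2·Tw2 = 13·11 + 8·76 = 751; w2·w2 = 13·13 + 8·8 = 233
λ ≈ 751/233 = 3.22318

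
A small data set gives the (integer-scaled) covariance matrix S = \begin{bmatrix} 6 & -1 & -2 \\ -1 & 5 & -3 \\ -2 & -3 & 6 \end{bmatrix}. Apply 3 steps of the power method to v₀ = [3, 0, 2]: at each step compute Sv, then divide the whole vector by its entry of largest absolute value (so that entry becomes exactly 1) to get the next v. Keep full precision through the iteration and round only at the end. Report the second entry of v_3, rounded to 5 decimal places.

Sv0 = (14.000000, -9.000000, 6.000000); divide by 14.000000 → v1 = (1.000000, -0.642857, 0.428571)
Sv1 = (5.785714, -5.500000, 2.500000); divide by 5.785714 → v2 = (1.000000, -0.950617, 0.432099)
Sv2 = (6.086420, -7.049383, 3.444444); divide by -7.049383 → v3 = (-0.863398, 1.000000, -0.488616)
Requested entry of v3: -571/-571 = 1.00000

1.00000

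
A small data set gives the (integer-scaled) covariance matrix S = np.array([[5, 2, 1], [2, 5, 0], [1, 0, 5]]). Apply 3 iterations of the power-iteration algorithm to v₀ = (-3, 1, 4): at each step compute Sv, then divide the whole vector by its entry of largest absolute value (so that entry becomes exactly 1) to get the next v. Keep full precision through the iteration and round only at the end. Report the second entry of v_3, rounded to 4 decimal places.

-0.5000

Sv0 = (-9.00000, -1.00000, 17.00000); divide by 17.00000 → v1 = (-0.52941, -0.05882, 1.00000)
Sv1 = (-1.76471, -1.35294, 4.47059); divide by 4.47059 → v2 = (-0.39474, -0.30263, 1.00000)
Sv2 = (-1.57895, -2.30263, 4.60526); divide by 4.60526 → v3 = (-0.34286, -0.50000, 1.00000)
Requested entry of v3: -175/350 = -0.5000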